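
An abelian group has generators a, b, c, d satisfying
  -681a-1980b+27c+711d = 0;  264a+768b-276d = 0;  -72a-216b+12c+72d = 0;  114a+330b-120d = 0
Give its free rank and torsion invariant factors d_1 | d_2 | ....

rank_ℚ(R)=4; free=4−4=0
SNF(R) diag = [3, 6, 12, 36] → torsion [3, 6, 12, 36]

Answer: M ≅ ℤ/3 ⊕ ℤ/6 ⊕ ℤ/12 ⊕ ℤ/36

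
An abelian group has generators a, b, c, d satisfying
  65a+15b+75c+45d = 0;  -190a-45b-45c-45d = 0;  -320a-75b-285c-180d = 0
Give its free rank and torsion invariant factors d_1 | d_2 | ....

rank_ℚ(R)=3; free=4−3=1
SNF(R) diag = [5, 15, 45] → torsion [5, 15, 45]

Answer: M ≅ ℤ^1 ⊕ ℤ/5 ⊕ ℤ/15 ⊕ ℤ/45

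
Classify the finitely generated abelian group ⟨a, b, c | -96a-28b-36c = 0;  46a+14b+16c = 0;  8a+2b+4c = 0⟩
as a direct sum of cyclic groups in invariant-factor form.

Answer: M ≅ ℤ/2 ⊕ ℤ/2 ⊕ ℤ/4

Derivation:
rank_ℚ(R)=3; free=3−3=0
SNF(R) diag = [2, 2, 4] → torsion [2, 2, 4]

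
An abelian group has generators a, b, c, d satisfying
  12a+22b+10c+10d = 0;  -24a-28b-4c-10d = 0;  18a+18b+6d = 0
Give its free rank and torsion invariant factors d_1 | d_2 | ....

rank_ℚ(R)=3; free=4−3=1
SNF(R) diag = [2, 6, 6] → torsion [2, 6, 6]

Answer: M ≅ ℤ^1 ⊕ ℤ/2 ⊕ ℤ/6 ⊕ ℤ/6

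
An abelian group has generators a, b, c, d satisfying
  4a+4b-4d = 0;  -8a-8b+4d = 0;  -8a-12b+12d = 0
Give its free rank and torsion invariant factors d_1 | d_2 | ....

rank_ℚ(R)=3; free=4−3=1
SNF(R) diag = [4, 4, 4] → torsion [4, 4, 4]

Answer: M ≅ ℤ^1 ⊕ ℤ/4 ⊕ ℤ/4 ⊕ ℤ/4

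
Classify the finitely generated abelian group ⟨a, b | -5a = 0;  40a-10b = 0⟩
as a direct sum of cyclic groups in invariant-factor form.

rank_ℚ(R)=2; free=2−2=0
SNF(R) diag = [5, 10] → torsion [5, 10]

Answer: M ≅ ℤ/5 ⊕ ℤ/10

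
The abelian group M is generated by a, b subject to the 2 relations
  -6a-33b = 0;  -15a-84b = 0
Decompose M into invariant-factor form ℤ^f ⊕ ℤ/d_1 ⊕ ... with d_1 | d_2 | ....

rank_ℚ(R)=2; free=2−2=0
SNF(R) diag = [3, 3] → torsion [3, 3]

Answer: M ≅ ℤ/3 ⊕ ℤ/3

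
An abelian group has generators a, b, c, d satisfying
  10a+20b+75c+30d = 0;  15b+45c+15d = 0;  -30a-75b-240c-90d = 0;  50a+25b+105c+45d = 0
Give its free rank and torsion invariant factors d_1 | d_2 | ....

rank_ℚ(R)=4; free=4−4=0
SNF(R) diag = [5, 15, 15, 30] → torsion [5, 15, 15, 30]

Answer: M ≅ ℤ/5 ⊕ ℤ/15 ⊕ ℤ/15 ⊕ ℤ/30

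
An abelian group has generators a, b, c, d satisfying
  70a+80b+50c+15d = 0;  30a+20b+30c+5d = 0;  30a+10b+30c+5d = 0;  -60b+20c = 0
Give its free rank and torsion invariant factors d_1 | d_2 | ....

rank_ℚ(R)=4; free=4−4=0
SNF(R) diag = [5, 10, 20, 20] → torsion [5, 10, 20, 20]

Answer: M ≅ ℤ/5 ⊕ ℤ/10 ⊕ ℤ/20 ⊕ ℤ/20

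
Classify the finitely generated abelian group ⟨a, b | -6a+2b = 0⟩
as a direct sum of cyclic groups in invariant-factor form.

Answer: M ≅ ℤ^1 ⊕ ℤ/2

Derivation:
rank_ℚ(R)=1; free=2−1=1
SNF(R) diag = [2] → torsion [2]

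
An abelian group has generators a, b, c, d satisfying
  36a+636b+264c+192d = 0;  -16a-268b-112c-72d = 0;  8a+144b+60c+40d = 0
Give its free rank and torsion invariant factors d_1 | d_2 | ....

Answer: M ≅ ℤ^1 ⊕ ℤ/4 ⊕ ℤ/4 ⊕ ℤ/12

Derivation:
rank_ℚ(R)=3; free=4−3=1
SNF(R) diag = [4, 4, 12] → torsion [4, 4, 12]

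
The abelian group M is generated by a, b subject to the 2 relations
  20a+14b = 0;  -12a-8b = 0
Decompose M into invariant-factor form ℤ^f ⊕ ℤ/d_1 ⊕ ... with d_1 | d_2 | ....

Answer: M ≅ ℤ/2 ⊕ ℤ/4

Derivation:
rank_ℚ(R)=2; free=2−2=0
SNF(R) diag = [2, 4] → torsion [2, 4]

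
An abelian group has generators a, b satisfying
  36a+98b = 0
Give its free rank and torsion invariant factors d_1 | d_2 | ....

rank_ℚ(R)=1; free=2−1=1
SNF(R) diag = [2] → torsion [2]

Answer: M ≅ ℤ^1 ⊕ ℤ/2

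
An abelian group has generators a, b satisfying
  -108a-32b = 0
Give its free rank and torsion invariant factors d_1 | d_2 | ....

Answer: M ≅ ℤ^1 ⊕ ℤ/4

Derivation:
rank_ℚ(R)=1; free=2−1=1
SNF(R) diag = [4] → torsion [4]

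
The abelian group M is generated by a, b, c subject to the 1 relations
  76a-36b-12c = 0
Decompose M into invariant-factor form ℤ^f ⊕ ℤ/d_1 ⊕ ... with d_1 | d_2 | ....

rank_ℚ(R)=1; free=3−1=2
SNF(R) diag = [4] → torsion [4]

Answer: M ≅ ℤ^2 ⊕ ℤ/4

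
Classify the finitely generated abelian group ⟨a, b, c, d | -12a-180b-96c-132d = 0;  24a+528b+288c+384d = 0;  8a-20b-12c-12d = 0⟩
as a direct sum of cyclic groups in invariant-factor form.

Answer: M ≅ ℤ^1 ⊕ ℤ/4 ⊕ ℤ/12 ⊕ ℤ/24

Derivation:
rank_ℚ(R)=3; free=4−3=1
SNF(R) diag = [4, 12, 24] → torsion [4, 12, 24]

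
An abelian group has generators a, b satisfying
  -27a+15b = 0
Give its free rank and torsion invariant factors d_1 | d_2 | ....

Answer: M ≅ ℤ^1 ⊕ ℤ/3

Derivation:
rank_ℚ(R)=1; free=2−1=1
SNF(R) diag = [3] → torsion [3]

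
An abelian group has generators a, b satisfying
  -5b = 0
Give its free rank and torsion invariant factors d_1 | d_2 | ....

Answer: M ≅ ℤ^1 ⊕ ℤ/5

Derivation:
rank_ℚ(R)=1; free=2−1=1
SNF(R) diag = [5] → torsion [5]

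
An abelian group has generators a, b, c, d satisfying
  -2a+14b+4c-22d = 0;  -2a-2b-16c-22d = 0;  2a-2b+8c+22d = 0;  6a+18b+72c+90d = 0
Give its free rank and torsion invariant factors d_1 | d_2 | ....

rank_ℚ(R)=4; free=4−4=0
SNF(R) diag = [2, 4, 12, 24] → torsion [2, 4, 12, 24]

Answer: M ≅ ℤ/2 ⊕ ℤ/4 ⊕ ℤ/12 ⊕ ℤ/24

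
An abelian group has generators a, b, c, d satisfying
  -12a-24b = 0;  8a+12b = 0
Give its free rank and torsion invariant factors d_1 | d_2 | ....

rank_ℚ(R)=2; free=4−2=2
SNF(R) diag = [4, 12] → torsion [4, 12]

Answer: M ≅ ℤ^2 ⊕ ℤ/4 ⊕ ℤ/12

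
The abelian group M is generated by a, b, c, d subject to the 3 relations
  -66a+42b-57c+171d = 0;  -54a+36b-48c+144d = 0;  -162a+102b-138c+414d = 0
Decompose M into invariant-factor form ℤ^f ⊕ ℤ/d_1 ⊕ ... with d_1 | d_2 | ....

rank_ℚ(R)=3; free=4−3=1
SNF(R) diag = [3, 6, 6] → torsion [3, 6, 6]

Answer: M ≅ ℤ^1 ⊕ ℤ/3 ⊕ ℤ/6 ⊕ ℤ/6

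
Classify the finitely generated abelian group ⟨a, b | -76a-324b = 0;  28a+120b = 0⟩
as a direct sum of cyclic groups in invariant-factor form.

rank_ℚ(R)=2; free=2−2=0
SNF(R) diag = [4, 12] → torsion [4, 12]

Answer: M ≅ ℤ/4 ⊕ ℤ/12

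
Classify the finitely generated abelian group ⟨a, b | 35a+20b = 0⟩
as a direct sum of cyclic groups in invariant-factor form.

rank_ℚ(R)=1; free=2−1=1
SNF(R) diag = [5] → torsion [5]

Answer: M ≅ ℤ^1 ⊕ ℤ/5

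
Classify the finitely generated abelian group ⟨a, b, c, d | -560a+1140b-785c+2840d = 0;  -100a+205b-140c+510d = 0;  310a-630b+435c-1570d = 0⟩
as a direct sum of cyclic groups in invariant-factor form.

Answer: M ≅ ℤ^1 ⊕ ℤ/5 ⊕ ℤ/5 ⊕ ℤ/10

Derivation:
rank_ℚ(R)=3; free=4−3=1
SNF(R) diag = [5, 5, 10] → torsion [5, 5, 10]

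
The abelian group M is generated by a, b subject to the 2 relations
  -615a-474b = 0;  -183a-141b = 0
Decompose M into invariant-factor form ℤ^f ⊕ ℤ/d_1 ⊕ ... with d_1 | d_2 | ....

rank_ℚ(R)=2; free=2−2=0
SNF(R) diag = [3, 9] → torsion [3, 9]

Answer: M ≅ ℤ/3 ⊕ ℤ/9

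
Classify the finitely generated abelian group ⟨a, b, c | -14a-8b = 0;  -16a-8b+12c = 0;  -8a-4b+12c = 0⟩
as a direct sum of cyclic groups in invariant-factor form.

Answer: M ≅ ℤ/2 ⊕ ℤ/4 ⊕ ℤ/12

Derivation:
rank_ℚ(R)=3; free=3−3=0
SNF(R) diag = [2, 4, 12] → torsion [2, 4, 12]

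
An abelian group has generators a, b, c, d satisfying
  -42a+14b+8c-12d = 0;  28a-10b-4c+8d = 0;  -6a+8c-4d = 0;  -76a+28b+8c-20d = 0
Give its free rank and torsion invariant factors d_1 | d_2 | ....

Answer: M ≅ ℤ/2 ⊕ ℤ/2 ⊕ ℤ/4 ⊕ ℤ/4

Derivation:
rank_ℚ(R)=4; free=4−4=0
SNF(R) diag = [2, 2, 4, 4] → torsion [2, 2, 4, 4]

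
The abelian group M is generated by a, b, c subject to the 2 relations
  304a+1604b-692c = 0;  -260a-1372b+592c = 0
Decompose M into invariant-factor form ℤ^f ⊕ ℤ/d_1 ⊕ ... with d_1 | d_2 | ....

Answer: M ≅ ℤ^1 ⊕ ℤ/4 ⊕ ℤ/12

Derivation:
rank_ℚ(R)=2; free=3−2=1
SNF(R) diag = [4, 12] → torsion [4, 12]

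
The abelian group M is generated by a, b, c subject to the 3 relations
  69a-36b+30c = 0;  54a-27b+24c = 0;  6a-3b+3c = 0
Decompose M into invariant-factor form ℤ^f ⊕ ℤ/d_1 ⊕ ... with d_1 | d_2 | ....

Answer: M ≅ ℤ/3 ⊕ ℤ/3 ⊕ ℤ/3

Derivation:
rank_ℚ(R)=3; free=3−3=0
SNF(R) diag = [3, 3, 3] → torsion [3, 3, 3]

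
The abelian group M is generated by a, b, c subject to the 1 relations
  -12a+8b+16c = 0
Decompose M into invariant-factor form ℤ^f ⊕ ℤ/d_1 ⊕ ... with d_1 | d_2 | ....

Answer: M ≅ ℤ^2 ⊕ ℤ/4

Derivation:
rank_ℚ(R)=1; free=3−1=2
SNF(R) diag = [4] → torsion [4]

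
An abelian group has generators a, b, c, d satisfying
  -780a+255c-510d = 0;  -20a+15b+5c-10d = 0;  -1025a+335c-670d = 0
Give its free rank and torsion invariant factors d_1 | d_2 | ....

rank_ℚ(R)=3; free=4−3=1
SNF(R) diag = [5, 15, 15] → torsion [5, 15, 15]

Answer: M ≅ ℤ^1 ⊕ ℤ/5 ⊕ ℤ/15 ⊕ ℤ/15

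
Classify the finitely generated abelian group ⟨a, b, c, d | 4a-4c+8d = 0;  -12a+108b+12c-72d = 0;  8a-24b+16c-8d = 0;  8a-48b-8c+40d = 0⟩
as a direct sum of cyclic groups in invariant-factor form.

Answer: M ≅ ℤ/4 ⊕ ℤ/12 ⊕ ℤ/24 ⊕ ℤ/24

Derivation:
rank_ℚ(R)=4; free=4−4=0
SNF(R) diag = [4, 12, 24, 24] → torsion [4, 12, 24, 24]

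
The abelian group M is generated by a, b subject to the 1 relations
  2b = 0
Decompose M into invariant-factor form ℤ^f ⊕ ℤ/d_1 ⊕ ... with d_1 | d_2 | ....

Answer: M ≅ ℤ^1 ⊕ ℤ/2

Derivation:
rank_ℚ(R)=1; free=2−1=1
SNF(R) diag = [2] → torsion [2]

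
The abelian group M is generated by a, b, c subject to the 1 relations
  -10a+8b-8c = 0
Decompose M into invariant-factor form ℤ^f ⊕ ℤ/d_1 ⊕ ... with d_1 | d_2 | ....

Answer: M ≅ ℤ^2 ⊕ ℤ/2

Derivation:
rank_ℚ(R)=1; free=3−1=2
SNF(R) diag = [2] → torsion [2]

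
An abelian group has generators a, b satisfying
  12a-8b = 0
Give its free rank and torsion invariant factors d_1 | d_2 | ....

Answer: M ≅ ℤ^1 ⊕ ℤ/4

Derivation:
rank_ℚ(R)=1; free=2−1=1
SNF(R) diag = [4] → torsion [4]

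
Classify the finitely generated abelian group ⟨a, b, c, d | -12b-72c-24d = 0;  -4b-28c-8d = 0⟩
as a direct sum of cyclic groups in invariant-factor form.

Answer: M ≅ ℤ^2 ⊕ ℤ/4 ⊕ ℤ/12

Derivation:
rank_ℚ(R)=2; free=4−2=2
SNF(R) diag = [4, 12] → torsion [4, 12]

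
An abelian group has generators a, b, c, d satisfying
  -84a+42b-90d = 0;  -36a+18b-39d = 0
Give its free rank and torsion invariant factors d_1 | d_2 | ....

Answer: M ≅ ℤ^2 ⊕ ℤ/3 ⊕ ℤ/6

Derivation:
rank_ℚ(R)=2; free=4−2=2
SNF(R) diag = [3, 6] → torsion [3, 6]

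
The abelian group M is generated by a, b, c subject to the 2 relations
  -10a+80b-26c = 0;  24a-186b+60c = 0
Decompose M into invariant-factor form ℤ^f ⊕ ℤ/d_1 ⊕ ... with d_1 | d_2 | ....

Answer: M ≅ ℤ^1 ⊕ ℤ/2 ⊕ ℤ/6

Derivation:
rank_ℚ(R)=2; free=3−2=1
SNF(R) diag = [2, 6] → torsion [2, 6]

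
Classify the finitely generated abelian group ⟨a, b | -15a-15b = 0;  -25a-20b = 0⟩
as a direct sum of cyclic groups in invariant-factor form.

rank_ℚ(R)=2; free=2−2=0
SNF(R) diag = [5, 15] → torsion [5, 15]

Answer: M ≅ ℤ/5 ⊕ ℤ/15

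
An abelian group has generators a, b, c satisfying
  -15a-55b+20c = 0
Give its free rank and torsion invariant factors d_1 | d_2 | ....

rank_ℚ(R)=1; free=3−1=2
SNF(R) diag = [5] → torsion [5]

Answer: M ≅ ℤ^2 ⊕ ℤ/5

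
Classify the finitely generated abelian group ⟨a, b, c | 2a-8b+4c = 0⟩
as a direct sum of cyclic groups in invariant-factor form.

Answer: M ≅ ℤ^2 ⊕ ℤ/2

Derivation:
rank_ℚ(R)=1; free=3−1=2
SNF(R) diag = [2] → torsion [2]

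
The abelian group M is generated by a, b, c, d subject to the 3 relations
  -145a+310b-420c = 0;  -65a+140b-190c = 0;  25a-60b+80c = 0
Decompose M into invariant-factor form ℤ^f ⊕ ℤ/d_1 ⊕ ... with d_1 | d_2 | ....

Answer: M ≅ ℤ^1 ⊕ ℤ/5 ⊕ ℤ/10 ⊕ ℤ/10

Derivation:
rank_ℚ(R)=3; free=4−3=1
SNF(R) diag = [5, 10, 10] → torsion [5, 10, 10]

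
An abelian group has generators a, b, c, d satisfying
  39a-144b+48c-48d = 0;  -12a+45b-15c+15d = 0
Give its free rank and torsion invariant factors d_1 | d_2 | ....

Answer: M ≅ ℤ^2 ⊕ ℤ/3 ⊕ ℤ/3

Derivation:
rank_ℚ(R)=2; free=4−2=2
SNF(R) diag = [3, 3] → torsion [3, 3]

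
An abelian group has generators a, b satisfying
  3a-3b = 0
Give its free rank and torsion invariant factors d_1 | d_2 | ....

rank_ℚ(R)=1; free=2−1=1
SNF(R) diag = [3] → torsion [3]

Answer: M ≅ ℤ^1 ⊕ ℤ/3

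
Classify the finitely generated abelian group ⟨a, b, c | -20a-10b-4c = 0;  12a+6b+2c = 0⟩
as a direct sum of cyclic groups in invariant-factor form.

Answer: M ≅ ℤ^1 ⊕ ℤ/2 ⊕ ℤ/2

Derivation:
rank_ℚ(R)=2; free=3−2=1
SNF(R) diag = [2, 2] → torsion [2, 2]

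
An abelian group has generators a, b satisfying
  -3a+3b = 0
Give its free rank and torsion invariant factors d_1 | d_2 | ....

rank_ℚ(R)=1; free=2−1=1
SNF(R) diag = [3] → torsion [3]

Answer: M ≅ ℤ^1 ⊕ ℤ/3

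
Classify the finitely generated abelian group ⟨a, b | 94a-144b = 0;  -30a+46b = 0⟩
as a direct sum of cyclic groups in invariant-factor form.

rank_ℚ(R)=2; free=2−2=0
SNF(R) diag = [2, 2] → torsion [2, 2]

Answer: M ≅ ℤ/2 ⊕ ℤ/2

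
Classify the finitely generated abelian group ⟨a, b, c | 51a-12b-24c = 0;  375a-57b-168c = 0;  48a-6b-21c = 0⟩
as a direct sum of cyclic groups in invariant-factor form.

rank_ℚ(R)=3; free=3−3=0
SNF(R) diag = [3, 9, 9] → torsion [3, 9, 9]

Answer: M ≅ ℤ/3 ⊕ ℤ/9 ⊕ ℤ/9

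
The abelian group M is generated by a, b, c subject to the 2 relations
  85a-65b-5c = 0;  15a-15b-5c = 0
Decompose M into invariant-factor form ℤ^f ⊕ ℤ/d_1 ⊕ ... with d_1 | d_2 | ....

Answer: M ≅ ℤ^1 ⊕ ℤ/5 ⊕ ℤ/10

Derivation:
rank_ℚ(R)=2; free=3−2=1
SNF(R) diag = [5, 10] → torsion [5, 10]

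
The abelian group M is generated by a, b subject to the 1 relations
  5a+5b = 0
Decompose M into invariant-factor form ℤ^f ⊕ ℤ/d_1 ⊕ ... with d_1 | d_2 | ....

rank_ℚ(R)=1; free=2−1=1
SNF(R) diag = [5] → torsion [5]

Answer: M ≅ ℤ^1 ⊕ ℤ/5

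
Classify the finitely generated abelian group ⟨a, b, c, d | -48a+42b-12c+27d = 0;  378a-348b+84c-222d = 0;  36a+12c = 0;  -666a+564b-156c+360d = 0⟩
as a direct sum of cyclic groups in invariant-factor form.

rank_ℚ(R)=4; free=4−4=0
SNF(R) diag = [3, 6, 12, 12] → torsion [3, 6, 12, 12]

Answer: M ≅ ℤ/3 ⊕ ℤ/6 ⊕ ℤ/12 ⊕ ℤ/12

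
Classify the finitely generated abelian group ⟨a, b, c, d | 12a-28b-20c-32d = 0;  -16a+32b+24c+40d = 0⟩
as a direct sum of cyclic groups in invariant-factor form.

rank_ℚ(R)=2; free=4−2=2
SNF(R) diag = [4, 8] → torsion [4, 8]

Answer: M ≅ ℤ^2 ⊕ ℤ/4 ⊕ ℤ/8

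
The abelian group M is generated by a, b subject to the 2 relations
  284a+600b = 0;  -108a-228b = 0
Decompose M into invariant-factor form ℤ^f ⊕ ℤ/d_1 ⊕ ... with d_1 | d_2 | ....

rank_ℚ(R)=2; free=2−2=0
SNF(R) diag = [4, 12] → torsion [4, 12]

Answer: M ≅ ℤ/4 ⊕ ℤ/12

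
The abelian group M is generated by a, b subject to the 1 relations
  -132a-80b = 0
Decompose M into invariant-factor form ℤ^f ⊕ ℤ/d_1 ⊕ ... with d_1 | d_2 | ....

Answer: M ≅ ℤ^1 ⊕ ℤ/4

Derivation:
rank_ℚ(R)=1; free=2−1=1
SNF(R) diag = [4] → torsion [4]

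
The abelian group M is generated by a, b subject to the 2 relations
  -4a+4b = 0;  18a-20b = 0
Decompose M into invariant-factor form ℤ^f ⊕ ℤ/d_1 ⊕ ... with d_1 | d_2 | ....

Answer: M ≅ ℤ/2 ⊕ ℤ/4

Derivation:
rank_ℚ(R)=2; free=2−2=0
SNF(R) diag = [2, 4] → torsion [2, 4]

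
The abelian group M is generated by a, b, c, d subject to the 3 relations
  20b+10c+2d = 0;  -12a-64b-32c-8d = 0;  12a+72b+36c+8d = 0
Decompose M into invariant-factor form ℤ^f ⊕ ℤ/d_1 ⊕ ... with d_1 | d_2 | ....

rank_ℚ(R)=3; free=4−3=1
SNF(R) diag = [2, 4, 12] → torsion [2, 4, 12]

Answer: M ≅ ℤ^1 ⊕ ℤ/2 ⊕ ℤ/4 ⊕ ℤ/12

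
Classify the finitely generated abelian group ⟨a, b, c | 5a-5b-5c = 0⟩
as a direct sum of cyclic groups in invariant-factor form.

rank_ℚ(R)=1; free=3−1=2
SNF(R) diag = [5] → torsion [5]

Answer: M ≅ ℤ^2 ⊕ ℤ/5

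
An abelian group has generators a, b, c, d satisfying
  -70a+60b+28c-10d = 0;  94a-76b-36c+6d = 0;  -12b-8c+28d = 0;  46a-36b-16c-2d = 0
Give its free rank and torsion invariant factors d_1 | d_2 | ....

rank_ℚ(R)=4; free=4−4=0
SNF(R) diag = [2, 4, 4, 12] → torsion [2, 4, 4, 12]

Answer: M ≅ ℤ/2 ⊕ ℤ/4 ⊕ ℤ/4 ⊕ ℤ/12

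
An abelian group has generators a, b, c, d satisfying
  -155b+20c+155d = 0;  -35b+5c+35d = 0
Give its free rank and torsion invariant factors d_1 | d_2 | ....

Answer: M ≅ ℤ^2 ⊕ ℤ/5 ⊕ ℤ/15

Derivation:
rank_ℚ(R)=2; free=4−2=2
SNF(R) diag = [5, 15] → torsion [5, 15]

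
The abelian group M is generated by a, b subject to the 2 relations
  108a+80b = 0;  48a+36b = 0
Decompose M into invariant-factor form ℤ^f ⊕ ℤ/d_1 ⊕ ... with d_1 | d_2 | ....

Answer: M ≅ ℤ/4 ⊕ ℤ/12

Derivation:
rank_ℚ(R)=2; free=2−2=0
SNF(R) diag = [4, 12] → torsion [4, 12]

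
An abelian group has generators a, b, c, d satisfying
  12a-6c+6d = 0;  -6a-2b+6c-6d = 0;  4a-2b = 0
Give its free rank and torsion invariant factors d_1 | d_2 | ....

Answer: M ≅ ℤ^1 ⊕ ℤ/2 ⊕ ℤ/2 ⊕ ℤ/6

Derivation:
rank_ℚ(R)=3; free=4−3=1
SNF(R) diag = [2, 2, 6] → torsion [2, 2, 6]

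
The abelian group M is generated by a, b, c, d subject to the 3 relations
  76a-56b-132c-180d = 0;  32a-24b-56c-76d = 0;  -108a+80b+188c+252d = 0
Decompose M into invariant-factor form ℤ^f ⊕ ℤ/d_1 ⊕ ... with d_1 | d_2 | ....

rank_ℚ(R)=3; free=4−3=1
SNF(R) diag = [4, 4, 8] → torsion [4, 4, 8]

Answer: M ≅ ℤ^1 ⊕ ℤ/4 ⊕ ℤ/4 ⊕ ℤ/8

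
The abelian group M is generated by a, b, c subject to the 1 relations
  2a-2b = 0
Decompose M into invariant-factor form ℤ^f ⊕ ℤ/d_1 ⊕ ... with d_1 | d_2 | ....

Answer: M ≅ ℤ^2 ⊕ ℤ/2

Derivation:
rank_ℚ(R)=1; free=3−1=2
SNF(R) diag = [2] → torsion [2]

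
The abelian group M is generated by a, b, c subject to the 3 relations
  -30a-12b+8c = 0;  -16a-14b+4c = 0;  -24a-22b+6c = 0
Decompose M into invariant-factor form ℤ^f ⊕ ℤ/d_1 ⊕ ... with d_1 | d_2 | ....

rank_ℚ(R)=3; free=3−3=0
SNF(R) diag = [2, 2, 2] → torsion [2, 2, 2]

Answer: M ≅ ℤ/2 ⊕ ℤ/2 ⊕ ℤ/2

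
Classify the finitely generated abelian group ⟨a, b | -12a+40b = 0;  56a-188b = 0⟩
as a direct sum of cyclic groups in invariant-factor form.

rank_ℚ(R)=2; free=2−2=0
SNF(R) diag = [4, 4] → torsion [4, 4]

Answer: M ≅ ℤ/4 ⊕ ℤ/4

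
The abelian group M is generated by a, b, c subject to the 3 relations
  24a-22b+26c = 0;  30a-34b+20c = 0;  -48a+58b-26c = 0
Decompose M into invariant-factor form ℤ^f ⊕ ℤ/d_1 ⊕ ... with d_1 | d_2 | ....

Answer: M ≅ ℤ/2 ⊕ ℤ/6 ⊕ ℤ/12

Derivation:
rank_ℚ(R)=3; free=3−3=0
SNF(R) diag = [2, 6, 12] → torsion [2, 6, 12]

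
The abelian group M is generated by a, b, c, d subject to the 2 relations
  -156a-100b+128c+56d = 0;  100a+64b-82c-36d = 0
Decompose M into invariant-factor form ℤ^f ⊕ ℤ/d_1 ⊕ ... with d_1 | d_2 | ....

rank_ℚ(R)=2; free=4−2=2
SNF(R) diag = [2, 4] → torsion [2, 4]

Answer: M ≅ ℤ^2 ⊕ ℤ/2 ⊕ ℤ/4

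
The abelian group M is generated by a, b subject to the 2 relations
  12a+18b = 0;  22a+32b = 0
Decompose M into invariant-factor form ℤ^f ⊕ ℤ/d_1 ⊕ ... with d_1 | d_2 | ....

Answer: M ≅ ℤ/2 ⊕ ℤ/6

Derivation:
rank_ℚ(R)=2; free=2−2=0
SNF(R) diag = [2, 6] → torsion [2, 6]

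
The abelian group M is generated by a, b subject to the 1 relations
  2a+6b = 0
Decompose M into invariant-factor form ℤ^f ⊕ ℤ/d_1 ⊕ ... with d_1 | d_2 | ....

Answer: M ≅ ℤ^1 ⊕ ℤ/2

Derivation:
rank_ℚ(R)=1; free=2−1=1
SNF(R) diag = [2] → torsion [2]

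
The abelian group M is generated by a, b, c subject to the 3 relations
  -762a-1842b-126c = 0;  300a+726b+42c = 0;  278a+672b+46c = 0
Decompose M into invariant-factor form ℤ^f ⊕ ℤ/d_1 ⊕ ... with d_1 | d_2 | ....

Answer: M ≅ ℤ/2 ⊕ ℤ/6 ⊕ ℤ/6

Derivation:
rank_ℚ(R)=3; free=3−3=0
SNF(R) diag = [2, 6, 6] → torsion [2, 6, 6]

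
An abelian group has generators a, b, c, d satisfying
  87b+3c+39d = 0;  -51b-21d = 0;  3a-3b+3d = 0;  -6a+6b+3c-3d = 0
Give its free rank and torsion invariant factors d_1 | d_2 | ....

rank_ℚ(R)=4; free=4−4=0
SNF(R) diag = [3, 3, 3, 3] → torsion [3, 3, 3, 3]

Answer: M ≅ ℤ/3 ⊕ ℤ/3 ⊕ ℤ/3 ⊕ ℤ/3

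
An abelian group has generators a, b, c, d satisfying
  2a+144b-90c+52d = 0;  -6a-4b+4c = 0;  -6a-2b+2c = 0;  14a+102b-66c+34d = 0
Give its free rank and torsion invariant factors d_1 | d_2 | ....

Answer: M ≅ ℤ/2 ⊕ ℤ/2 ⊕ ℤ/6 ⊕ ℤ/18

Derivation:
rank_ℚ(R)=4; free=4−4=0
SNF(R) diag = [2, 2, 6, 18] → torsion [2, 2, 6, 18]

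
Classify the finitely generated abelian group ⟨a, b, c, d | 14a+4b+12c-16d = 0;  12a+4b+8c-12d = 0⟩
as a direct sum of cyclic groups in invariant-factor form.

rank_ℚ(R)=2; free=4−2=2
SNF(R) diag = [2, 4] → torsion [2, 4]

Answer: M ≅ ℤ^2 ⊕ ℤ/2 ⊕ ℤ/4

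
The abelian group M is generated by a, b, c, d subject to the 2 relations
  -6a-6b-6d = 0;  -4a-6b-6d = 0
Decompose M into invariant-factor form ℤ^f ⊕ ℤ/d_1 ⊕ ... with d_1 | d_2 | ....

Answer: M ≅ ℤ^2 ⊕ ℤ/2 ⊕ ℤ/6

Derivation:
rank_ℚ(R)=2; free=4−2=2
SNF(R) diag = [2, 6] → torsion [2, 6]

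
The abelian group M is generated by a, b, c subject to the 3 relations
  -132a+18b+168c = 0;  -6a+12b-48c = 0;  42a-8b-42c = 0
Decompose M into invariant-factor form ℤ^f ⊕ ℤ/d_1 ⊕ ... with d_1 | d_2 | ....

rank_ℚ(R)=3; free=3−3=0
SNF(R) diag = [2, 6, 18] → torsion [2, 6, 18]

Answer: M ≅ ℤ/2 ⊕ ℤ/6 ⊕ ℤ/18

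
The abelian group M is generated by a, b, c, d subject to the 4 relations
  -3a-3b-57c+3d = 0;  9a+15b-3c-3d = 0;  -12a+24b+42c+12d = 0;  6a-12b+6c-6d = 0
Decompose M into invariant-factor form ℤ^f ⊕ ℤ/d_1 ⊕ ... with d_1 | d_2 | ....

rank_ℚ(R)=4; free=4−4=0
SNF(R) diag = [3, 6, 18, 54] → torsion [3, 6, 18, 54]

Answer: M ≅ ℤ/3 ⊕ ℤ/6 ⊕ ℤ/18 ⊕ ℤ/54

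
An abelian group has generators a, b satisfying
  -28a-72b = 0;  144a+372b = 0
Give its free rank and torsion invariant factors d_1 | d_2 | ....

Answer: M ≅ ℤ/4 ⊕ ℤ/12

Derivation:
rank_ℚ(R)=2; free=2−2=0
SNF(R) diag = [4, 12] → torsion [4, 12]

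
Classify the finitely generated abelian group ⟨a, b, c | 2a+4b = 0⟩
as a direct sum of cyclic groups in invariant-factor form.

Answer: M ≅ ℤ^2 ⊕ ℤ/2

Derivation:
rank_ℚ(R)=1; free=3−1=2
SNF(R) diag = [2] → torsion [2]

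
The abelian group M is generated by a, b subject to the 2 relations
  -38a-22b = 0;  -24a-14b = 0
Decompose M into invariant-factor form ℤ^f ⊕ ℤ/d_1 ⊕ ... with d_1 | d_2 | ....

rank_ℚ(R)=2; free=2−2=0
SNF(R) diag = [2, 2] → torsion [2, 2]

Answer: M ≅ ℤ/2 ⊕ ℤ/2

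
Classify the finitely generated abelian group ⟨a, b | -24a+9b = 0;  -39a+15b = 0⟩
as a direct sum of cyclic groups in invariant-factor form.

rank_ℚ(R)=2; free=2−2=0
SNF(R) diag = [3, 3] → torsion [3, 3]

Answer: M ≅ ℤ/3 ⊕ ℤ/3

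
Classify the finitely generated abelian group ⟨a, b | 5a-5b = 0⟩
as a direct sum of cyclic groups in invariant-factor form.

rank_ℚ(R)=1; free=2−1=1
SNF(R) diag = [5] → torsion [5]

Answer: M ≅ ℤ^1 ⊕ ℤ/5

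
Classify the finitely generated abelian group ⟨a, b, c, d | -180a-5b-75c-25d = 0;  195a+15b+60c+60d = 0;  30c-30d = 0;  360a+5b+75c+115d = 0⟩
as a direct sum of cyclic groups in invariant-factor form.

Answer: M ≅ ℤ/5 ⊕ ℤ/15 ⊕ ℤ/30 ⊕ ℤ/90

Derivation:
rank_ℚ(R)=4; free=4−4=0
SNF(R) diag = [5, 15, 30, 90] → torsion [5, 15, 30, 90]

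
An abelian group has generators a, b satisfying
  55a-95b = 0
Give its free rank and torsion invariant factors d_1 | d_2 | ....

Answer: M ≅ ℤ^1 ⊕ ℤ/5

Derivation:
rank_ℚ(R)=1; free=2−1=1
SNF(R) diag = [5] → torsion [5]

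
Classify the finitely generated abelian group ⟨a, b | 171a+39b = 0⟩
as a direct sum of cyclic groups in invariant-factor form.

Answer: M ≅ ℤ^1 ⊕ ℤ/3

Derivation:
rank_ℚ(R)=1; free=2−1=1
SNF(R) diag = [3] → torsion [3]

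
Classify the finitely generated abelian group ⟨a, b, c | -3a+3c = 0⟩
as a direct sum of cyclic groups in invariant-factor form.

Answer: M ≅ ℤ^2 ⊕ ℤ/3

Derivation:
rank_ℚ(R)=1; free=3−1=2
SNF(R) diag = [3] → torsion [3]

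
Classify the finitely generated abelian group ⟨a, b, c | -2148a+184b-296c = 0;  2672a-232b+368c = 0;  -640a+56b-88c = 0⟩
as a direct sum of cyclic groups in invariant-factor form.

rank_ℚ(R)=3; free=3−3=0
SNF(R) diag = [4, 8, 24] → torsion [4, 8, 24]

Answer: M ≅ ℤ/4 ⊕ ℤ/8 ⊕ ℤ/24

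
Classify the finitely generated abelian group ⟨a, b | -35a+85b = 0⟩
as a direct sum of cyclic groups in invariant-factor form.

Answer: M ≅ ℤ^1 ⊕ ℤ/5

Derivation:
rank_ℚ(R)=1; free=2−1=1
SNF(R) diag = [5] → torsion [5]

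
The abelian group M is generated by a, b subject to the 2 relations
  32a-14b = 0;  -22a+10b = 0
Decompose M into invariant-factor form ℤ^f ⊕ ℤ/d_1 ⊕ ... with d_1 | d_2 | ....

Answer: M ≅ ℤ/2 ⊕ ℤ/6

Derivation:
rank_ℚ(R)=2; free=2−2=0
SNF(R) diag = [2, 6] → torsion [2, 6]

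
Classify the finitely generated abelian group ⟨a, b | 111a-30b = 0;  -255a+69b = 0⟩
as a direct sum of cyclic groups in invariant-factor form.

rank_ℚ(R)=2; free=2−2=0
SNF(R) diag = [3, 3] → torsion [3, 3]

Answer: M ≅ ℤ/3 ⊕ ℤ/3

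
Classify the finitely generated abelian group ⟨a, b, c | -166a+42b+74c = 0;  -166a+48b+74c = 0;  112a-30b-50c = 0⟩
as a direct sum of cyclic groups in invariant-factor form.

rank_ℚ(R)=3; free=3−3=0
SNF(R) diag = [2, 6, 6] → torsion [2, 6, 6]

Answer: M ≅ ℤ/2 ⊕ ℤ/6 ⊕ ℤ/6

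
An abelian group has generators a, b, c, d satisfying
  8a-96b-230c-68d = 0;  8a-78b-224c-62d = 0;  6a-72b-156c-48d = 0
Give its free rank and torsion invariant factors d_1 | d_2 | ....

Answer: M ≅ ℤ^1 ⊕ ℤ/2 ⊕ ℤ/6 ⊕ ℤ/18

Derivation:
rank_ℚ(R)=3; free=4−3=1
SNF(R) diag = [2, 6, 18] → torsion [2, 6, 18]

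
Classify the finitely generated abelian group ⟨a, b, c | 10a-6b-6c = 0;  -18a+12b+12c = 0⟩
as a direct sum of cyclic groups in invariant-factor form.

Answer: M ≅ ℤ^1 ⊕ ℤ/2 ⊕ ℤ/6

Derivation:
rank_ℚ(R)=2; free=3−2=1
SNF(R) diag = [2, 6] → torsion [2, 6]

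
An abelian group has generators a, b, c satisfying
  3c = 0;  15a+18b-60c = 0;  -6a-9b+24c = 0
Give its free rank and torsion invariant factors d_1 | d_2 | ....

rank_ℚ(R)=3; free=3−3=0
SNF(R) diag = [3, 3, 9] → torsion [3, 3, 9]

Answer: M ≅ ℤ/3 ⊕ ℤ/3 ⊕ ℤ/9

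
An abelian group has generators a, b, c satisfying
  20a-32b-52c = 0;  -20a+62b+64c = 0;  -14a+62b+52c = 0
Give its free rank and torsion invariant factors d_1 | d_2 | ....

rank_ℚ(R)=3; free=3−3=0
SNF(R) diag = [2, 6, 12] → torsion [2, 6, 12]

Answer: M ≅ ℤ/2 ⊕ ℤ/6 ⊕ ℤ/12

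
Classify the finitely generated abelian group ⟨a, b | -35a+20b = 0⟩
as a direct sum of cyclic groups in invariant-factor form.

rank_ℚ(R)=1; free=2−1=1
SNF(R) diag = [5] → torsion [5]

Answer: M ≅ ℤ^1 ⊕ ℤ/5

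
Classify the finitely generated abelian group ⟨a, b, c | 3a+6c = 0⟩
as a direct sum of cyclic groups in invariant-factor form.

rank_ℚ(R)=1; free=3−1=2
SNF(R) diag = [3] → torsion [3]

Answer: M ≅ ℤ^2 ⊕ ℤ/3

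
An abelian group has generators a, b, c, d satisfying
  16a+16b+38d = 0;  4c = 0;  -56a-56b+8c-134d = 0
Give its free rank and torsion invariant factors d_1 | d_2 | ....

rank_ℚ(R)=3; free=4−3=1
SNF(R) diag = [2, 4, 8] → torsion [2, 4, 8]

Answer: M ≅ ℤ^1 ⊕ ℤ/2 ⊕ ℤ/4 ⊕ ℤ/8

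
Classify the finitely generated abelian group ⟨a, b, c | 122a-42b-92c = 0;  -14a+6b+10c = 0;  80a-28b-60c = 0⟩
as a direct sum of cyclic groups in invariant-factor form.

rank_ℚ(R)=3; free=3−3=0
SNF(R) diag = [2, 2, 4] → torsion [2, 2, 4]

Answer: M ≅ ℤ/2 ⊕ ℤ/2 ⊕ ℤ/4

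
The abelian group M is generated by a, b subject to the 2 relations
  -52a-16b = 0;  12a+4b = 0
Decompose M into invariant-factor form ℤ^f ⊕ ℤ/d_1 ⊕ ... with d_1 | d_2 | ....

Answer: M ≅ ℤ/4 ⊕ ℤ/4

Derivation:
rank_ℚ(R)=2; free=2−2=0
SNF(R) diag = [4, 4] → torsion [4, 4]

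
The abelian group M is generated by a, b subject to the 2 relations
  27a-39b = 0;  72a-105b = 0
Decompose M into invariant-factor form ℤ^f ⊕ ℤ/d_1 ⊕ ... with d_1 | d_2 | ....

rank_ℚ(R)=2; free=2−2=0
SNF(R) diag = [3, 9] → torsion [3, 9]

Answer: M ≅ ℤ/3 ⊕ ℤ/9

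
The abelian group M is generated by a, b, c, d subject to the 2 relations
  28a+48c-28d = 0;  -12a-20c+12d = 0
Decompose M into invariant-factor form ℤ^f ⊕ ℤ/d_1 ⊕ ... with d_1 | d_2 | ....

rank_ℚ(R)=2; free=4−2=2
SNF(R) diag = [4, 4] → torsion [4, 4]

Answer: M ≅ ℤ^2 ⊕ ℤ/4 ⊕ ℤ/4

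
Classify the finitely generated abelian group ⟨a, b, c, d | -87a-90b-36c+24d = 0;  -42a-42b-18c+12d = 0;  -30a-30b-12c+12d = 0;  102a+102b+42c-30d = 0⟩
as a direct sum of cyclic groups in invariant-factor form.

Answer: M ≅ ℤ/3 ⊕ ℤ/6 ⊕ ℤ/6 ⊕ ℤ/6

Derivation:
rank_ℚ(R)=4; free=4−4=0
SNF(R) diag = [3, 6, 6, 6] → torsion [3, 6, 6, 6]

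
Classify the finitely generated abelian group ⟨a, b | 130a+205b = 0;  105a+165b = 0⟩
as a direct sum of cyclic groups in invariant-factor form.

Answer: M ≅ ℤ/5 ⊕ ℤ/15

Derivation:
rank_ℚ(R)=2; free=2−2=0
SNF(R) diag = [5, 15] → torsion [5, 15]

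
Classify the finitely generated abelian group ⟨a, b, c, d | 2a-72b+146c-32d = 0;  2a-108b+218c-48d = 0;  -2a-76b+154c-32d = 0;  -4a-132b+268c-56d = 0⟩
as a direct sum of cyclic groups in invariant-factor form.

rank_ℚ(R)=4; free=4−4=0
SNF(R) diag = [2, 4, 4, 8] → torsion [2, 4, 4, 8]

Answer: M ≅ ℤ/2 ⊕ ℤ/4 ⊕ ℤ/4 ⊕ ℤ/8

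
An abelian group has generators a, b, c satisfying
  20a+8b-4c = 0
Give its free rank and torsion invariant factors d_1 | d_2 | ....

rank_ℚ(R)=1; free=3−1=2
SNF(R) diag = [4] → torsion [4]

Answer: M ≅ ℤ^2 ⊕ ℤ/4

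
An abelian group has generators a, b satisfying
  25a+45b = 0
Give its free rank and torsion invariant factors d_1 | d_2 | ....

Answer: M ≅ ℤ^1 ⊕ ℤ/5

Derivation:
rank_ℚ(R)=1; free=2−1=1
SNF(R) diag = [5] → torsion [5]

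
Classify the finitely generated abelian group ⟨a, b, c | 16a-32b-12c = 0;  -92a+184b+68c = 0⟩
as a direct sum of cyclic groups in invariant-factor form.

Answer: M ≅ ℤ^1 ⊕ ℤ/4 ⊕ ℤ/4

Derivation:
rank_ℚ(R)=2; free=3−2=1
SNF(R) diag = [4, 4] → torsion [4, 4]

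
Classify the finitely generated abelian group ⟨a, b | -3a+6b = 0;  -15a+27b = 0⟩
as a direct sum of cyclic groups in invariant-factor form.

rank_ℚ(R)=2; free=2−2=0
SNF(R) diag = [3, 3] → torsion [3, 3]

Answer: M ≅ ℤ/3 ⊕ ℤ/3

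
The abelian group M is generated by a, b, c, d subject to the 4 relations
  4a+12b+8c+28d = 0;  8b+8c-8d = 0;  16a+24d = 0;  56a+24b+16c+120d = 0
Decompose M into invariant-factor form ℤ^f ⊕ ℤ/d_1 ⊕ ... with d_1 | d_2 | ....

Answer: M ≅ ℤ/4 ⊕ ℤ/8 ⊕ ℤ/8 ⊕ ℤ/16

Derivation:
rank_ℚ(R)=4; free=4−4=0
SNF(R) diag = [4, 8, 8, 16] → torsion [4, 8, 8, 16]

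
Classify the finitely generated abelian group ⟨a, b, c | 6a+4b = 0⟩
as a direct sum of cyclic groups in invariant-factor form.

rank_ℚ(R)=1; free=3−1=2
SNF(R) diag = [2] → torsion [2]

Answer: M ≅ ℤ^2 ⊕ ℤ/2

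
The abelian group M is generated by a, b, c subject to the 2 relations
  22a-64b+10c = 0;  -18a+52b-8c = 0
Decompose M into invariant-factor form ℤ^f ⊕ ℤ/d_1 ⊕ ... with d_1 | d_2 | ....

Answer: M ≅ ℤ^1 ⊕ ℤ/2 ⊕ ℤ/2

Derivation:
rank_ℚ(R)=2; free=3−2=1
SNF(R) diag = [2, 2] → torsion [2, 2]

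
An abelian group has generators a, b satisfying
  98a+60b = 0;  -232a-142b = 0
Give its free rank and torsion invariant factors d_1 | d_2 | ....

Answer: M ≅ ℤ/2 ⊕ ℤ/2

Derivation:
rank_ℚ(R)=2; free=2−2=0
SNF(R) diag = [2, 2] → torsion [2, 2]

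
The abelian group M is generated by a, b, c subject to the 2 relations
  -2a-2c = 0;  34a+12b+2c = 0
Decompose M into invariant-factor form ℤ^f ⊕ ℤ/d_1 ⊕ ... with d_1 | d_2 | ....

rank_ℚ(R)=2; free=3−2=1
SNF(R) diag = [2, 4] → torsion [2, 4]

Answer: M ≅ ℤ^1 ⊕ ℤ/2 ⊕ ℤ/4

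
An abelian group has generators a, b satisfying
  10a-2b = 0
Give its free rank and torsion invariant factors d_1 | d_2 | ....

Answer: M ≅ ℤ^1 ⊕ ℤ/2

Derivation:
rank_ℚ(R)=1; free=2−1=1
SNF(R) diag = [2] → torsion [2]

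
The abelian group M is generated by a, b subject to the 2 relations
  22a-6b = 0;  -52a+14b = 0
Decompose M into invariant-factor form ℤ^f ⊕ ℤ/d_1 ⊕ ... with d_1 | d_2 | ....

rank_ℚ(R)=2; free=2−2=0
SNF(R) diag = [2, 2] → torsion [2, 2]

Answer: M ≅ ℤ/2 ⊕ ℤ/2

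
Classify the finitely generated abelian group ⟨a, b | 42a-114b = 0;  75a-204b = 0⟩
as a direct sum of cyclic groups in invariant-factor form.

rank_ℚ(R)=2; free=2−2=0
SNF(R) diag = [3, 6] → torsion [3, 6]

Answer: M ≅ ℤ/3 ⊕ ℤ/6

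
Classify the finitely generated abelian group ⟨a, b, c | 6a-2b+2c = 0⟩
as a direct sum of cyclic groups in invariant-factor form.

Answer: M ≅ ℤ^2 ⊕ ℤ/2

Derivation:
rank_ℚ(R)=1; free=3−1=2
SNF(R) diag = [2] → torsion [2]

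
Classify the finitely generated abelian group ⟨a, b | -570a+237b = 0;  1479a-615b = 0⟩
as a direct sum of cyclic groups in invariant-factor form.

rank_ℚ(R)=2; free=2−2=0
SNF(R) diag = [3, 9] → torsion [3, 9]

Answer: M ≅ ℤ/3 ⊕ ℤ/9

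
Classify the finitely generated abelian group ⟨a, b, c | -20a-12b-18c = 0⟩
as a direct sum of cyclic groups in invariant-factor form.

rank_ℚ(R)=1; free=3−1=2
SNF(R) diag = [2] → torsion [2]

Answer: M ≅ ℤ^2 ⊕ ℤ/2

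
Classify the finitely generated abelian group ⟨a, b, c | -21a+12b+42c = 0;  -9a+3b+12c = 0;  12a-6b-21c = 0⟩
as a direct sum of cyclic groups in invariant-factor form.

rank_ℚ(R)=3; free=3−3=0
SNF(R) diag = [3, 3, 3] → torsion [3, 3, 3]

Answer: M ≅ ℤ/3 ⊕ ℤ/3 ⊕ ℤ/3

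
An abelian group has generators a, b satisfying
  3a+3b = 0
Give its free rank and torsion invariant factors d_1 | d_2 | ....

Answer: M ≅ ℤ^1 ⊕ ℤ/3

Derivation:
rank_ℚ(R)=1; free=2−1=1
SNF(R) diag = [3] → torsion [3]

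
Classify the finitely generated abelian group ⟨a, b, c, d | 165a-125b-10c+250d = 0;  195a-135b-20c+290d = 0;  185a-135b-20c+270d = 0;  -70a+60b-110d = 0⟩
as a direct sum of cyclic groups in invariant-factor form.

Answer: M ≅ ℤ/5 ⊕ ℤ/10 ⊕ ℤ/10 ⊕ ℤ/30

Derivation:
rank_ℚ(R)=4; free=4−4=0
SNF(R) diag = [5, 10, 10, 30] → torsion [5, 10, 10, 30]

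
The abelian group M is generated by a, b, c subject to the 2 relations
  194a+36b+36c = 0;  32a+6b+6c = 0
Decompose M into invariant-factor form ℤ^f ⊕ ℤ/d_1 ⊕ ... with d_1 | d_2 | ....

rank_ℚ(R)=2; free=3−2=1
SNF(R) diag = [2, 6] → torsion [2, 6]

Answer: M ≅ ℤ^1 ⊕ ℤ/2 ⊕ ℤ/6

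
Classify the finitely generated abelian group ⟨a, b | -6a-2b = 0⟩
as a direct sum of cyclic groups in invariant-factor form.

rank_ℚ(R)=1; free=2−1=1
SNF(R) diag = [2] → torsion [2]

Answer: M ≅ ℤ^1 ⊕ ℤ/2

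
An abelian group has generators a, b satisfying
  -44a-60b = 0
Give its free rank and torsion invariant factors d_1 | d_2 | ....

Answer: M ≅ ℤ^1 ⊕ ℤ/4

Derivation:
rank_ℚ(R)=1; free=2−1=1
SNF(R) diag = [4] → torsion [4]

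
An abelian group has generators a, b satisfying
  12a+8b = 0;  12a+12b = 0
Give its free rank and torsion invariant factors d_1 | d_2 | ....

Answer: M ≅ ℤ/4 ⊕ ℤ/12

Derivation:
rank_ℚ(R)=2; free=2−2=0
SNF(R) diag = [4, 12] → torsion [4, 12]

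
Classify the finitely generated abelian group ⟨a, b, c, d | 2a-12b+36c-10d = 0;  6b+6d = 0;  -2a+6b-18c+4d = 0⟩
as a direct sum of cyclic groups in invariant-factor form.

rank_ℚ(R)=3; free=4−3=1
SNF(R) diag = [2, 6, 18] → torsion [2, 6, 18]

Answer: M ≅ ℤ^1 ⊕ ℤ/2 ⊕ ℤ/6 ⊕ ℤ/18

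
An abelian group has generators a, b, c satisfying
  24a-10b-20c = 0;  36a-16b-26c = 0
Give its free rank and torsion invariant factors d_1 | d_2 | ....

Answer: M ≅ ℤ^1 ⊕ ℤ/2 ⊕ ℤ/6

Derivation:
rank_ℚ(R)=2; free=3−2=1
SNF(R) diag = [2, 6] → torsion [2, 6]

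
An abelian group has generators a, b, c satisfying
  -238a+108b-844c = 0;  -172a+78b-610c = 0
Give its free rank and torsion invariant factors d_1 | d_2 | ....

Answer: M ≅ ℤ^1 ⊕ ℤ/2 ⊕ ℤ/6

Derivation:
rank_ℚ(R)=2; free=3−2=1
SNF(R) diag = [2, 6] → torsion [2, 6]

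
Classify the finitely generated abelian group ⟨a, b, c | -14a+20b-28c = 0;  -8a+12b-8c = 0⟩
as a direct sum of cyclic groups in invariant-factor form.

rank_ℚ(R)=2; free=3−2=1
SNF(R) diag = [2, 4] → torsion [2, 4]

Answer: M ≅ ℤ^1 ⊕ ℤ/2 ⊕ ℤ/4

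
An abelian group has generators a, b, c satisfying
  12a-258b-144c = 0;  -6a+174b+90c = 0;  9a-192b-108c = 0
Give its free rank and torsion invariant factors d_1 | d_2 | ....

Answer: M ≅ ℤ/3 ⊕ ℤ/6 ⊕ ℤ/18

Derivation:
rank_ℚ(R)=3; free=3−3=0
SNF(R) diag = [3, 6, 18] → torsion [3, 6, 18]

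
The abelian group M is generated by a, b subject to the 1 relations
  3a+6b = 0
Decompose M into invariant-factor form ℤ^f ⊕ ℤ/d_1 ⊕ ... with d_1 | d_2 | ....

Answer: M ≅ ℤ^1 ⊕ ℤ/3

Derivation:
rank_ℚ(R)=1; free=2−1=1
SNF(R) diag = [3] → torsion [3]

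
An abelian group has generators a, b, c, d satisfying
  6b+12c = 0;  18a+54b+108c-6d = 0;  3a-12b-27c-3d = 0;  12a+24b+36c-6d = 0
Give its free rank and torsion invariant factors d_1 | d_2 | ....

Answer: M ≅ ℤ/3 ⊕ ℤ/6 ⊕ ℤ/6 ⊕ ℤ/18

Derivation:
rank_ℚ(R)=4; free=4−4=0
SNF(R) diag = [3, 6, 6, 18] → torsion [3, 6, 6, 18]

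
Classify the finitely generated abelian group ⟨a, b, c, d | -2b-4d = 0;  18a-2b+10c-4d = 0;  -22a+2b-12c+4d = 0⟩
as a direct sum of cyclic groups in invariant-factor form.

rank_ℚ(R)=3; free=4−3=1
SNF(R) diag = [2, 2, 2] → torsion [2, 2, 2]

Answer: M ≅ ℤ^1 ⊕ ℤ/2 ⊕ ℤ/2 ⊕ ℤ/2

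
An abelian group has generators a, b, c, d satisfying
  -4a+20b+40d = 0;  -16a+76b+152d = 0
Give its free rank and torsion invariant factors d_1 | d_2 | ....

rank_ℚ(R)=2; free=4−2=2
SNF(R) diag = [4, 4] → torsion [4, 4]

Answer: M ≅ ℤ^2 ⊕ ℤ/4 ⊕ ℤ/4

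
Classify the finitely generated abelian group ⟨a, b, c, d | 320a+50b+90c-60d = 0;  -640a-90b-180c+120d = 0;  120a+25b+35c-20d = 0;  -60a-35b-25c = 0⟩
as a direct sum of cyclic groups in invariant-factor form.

rank_ℚ(R)=4; free=4−4=0
SNF(R) diag = [5, 10, 20, 20] → torsion [5, 10, 20, 20]

Answer: M ≅ ℤ/5 ⊕ ℤ/10 ⊕ ℤ/20 ⊕ ℤ/20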